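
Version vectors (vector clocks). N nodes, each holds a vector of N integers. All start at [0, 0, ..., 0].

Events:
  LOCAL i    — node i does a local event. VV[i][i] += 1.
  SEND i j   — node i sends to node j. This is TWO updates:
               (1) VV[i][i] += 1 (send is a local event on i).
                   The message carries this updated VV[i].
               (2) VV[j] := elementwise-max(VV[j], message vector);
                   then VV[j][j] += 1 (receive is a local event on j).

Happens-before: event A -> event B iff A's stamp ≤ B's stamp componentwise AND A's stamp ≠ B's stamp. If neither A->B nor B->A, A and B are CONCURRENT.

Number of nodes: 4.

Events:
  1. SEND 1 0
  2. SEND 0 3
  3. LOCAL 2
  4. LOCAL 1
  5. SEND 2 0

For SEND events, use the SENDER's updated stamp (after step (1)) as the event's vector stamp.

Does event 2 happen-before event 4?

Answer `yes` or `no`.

Initial: VV[0]=[0, 0, 0, 0]
Initial: VV[1]=[0, 0, 0, 0]
Initial: VV[2]=[0, 0, 0, 0]
Initial: VV[3]=[0, 0, 0, 0]
Event 1: SEND 1->0: VV[1][1]++ -> VV[1]=[0, 1, 0, 0], msg_vec=[0, 1, 0, 0]; VV[0]=max(VV[0],msg_vec) then VV[0][0]++ -> VV[0]=[1, 1, 0, 0]
Event 2: SEND 0->3: VV[0][0]++ -> VV[0]=[2, 1, 0, 0], msg_vec=[2, 1, 0, 0]; VV[3]=max(VV[3],msg_vec) then VV[3][3]++ -> VV[3]=[2, 1, 0, 1]
Event 3: LOCAL 2: VV[2][2]++ -> VV[2]=[0, 0, 1, 0]
Event 4: LOCAL 1: VV[1][1]++ -> VV[1]=[0, 2, 0, 0]
Event 5: SEND 2->0: VV[2][2]++ -> VV[2]=[0, 0, 2, 0], msg_vec=[0, 0, 2, 0]; VV[0]=max(VV[0],msg_vec) then VV[0][0]++ -> VV[0]=[3, 1, 2, 0]
Event 2 stamp: [2, 1, 0, 0]
Event 4 stamp: [0, 2, 0, 0]
[2, 1, 0, 0] <= [0, 2, 0, 0]? False. Equal? False. Happens-before: False

Answer: no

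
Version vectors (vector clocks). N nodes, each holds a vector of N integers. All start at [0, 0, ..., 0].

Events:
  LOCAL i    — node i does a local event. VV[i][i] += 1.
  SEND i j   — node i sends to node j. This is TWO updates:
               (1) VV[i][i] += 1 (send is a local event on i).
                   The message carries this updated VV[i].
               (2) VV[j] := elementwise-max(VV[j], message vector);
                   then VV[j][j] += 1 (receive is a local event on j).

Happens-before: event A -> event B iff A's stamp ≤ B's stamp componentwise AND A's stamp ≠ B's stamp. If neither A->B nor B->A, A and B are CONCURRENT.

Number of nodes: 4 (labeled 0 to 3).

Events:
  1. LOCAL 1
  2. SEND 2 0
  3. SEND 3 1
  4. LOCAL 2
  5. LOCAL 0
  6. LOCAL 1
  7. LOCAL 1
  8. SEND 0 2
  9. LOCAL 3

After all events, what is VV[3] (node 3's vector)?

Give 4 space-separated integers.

Initial: VV[0]=[0, 0, 0, 0]
Initial: VV[1]=[0, 0, 0, 0]
Initial: VV[2]=[0, 0, 0, 0]
Initial: VV[3]=[0, 0, 0, 0]
Event 1: LOCAL 1: VV[1][1]++ -> VV[1]=[0, 1, 0, 0]
Event 2: SEND 2->0: VV[2][2]++ -> VV[2]=[0, 0, 1, 0], msg_vec=[0, 0, 1, 0]; VV[0]=max(VV[0],msg_vec) then VV[0][0]++ -> VV[0]=[1, 0, 1, 0]
Event 3: SEND 3->1: VV[3][3]++ -> VV[3]=[0, 0, 0, 1], msg_vec=[0, 0, 0, 1]; VV[1]=max(VV[1],msg_vec) then VV[1][1]++ -> VV[1]=[0, 2, 0, 1]
Event 4: LOCAL 2: VV[2][2]++ -> VV[2]=[0, 0, 2, 0]
Event 5: LOCAL 0: VV[0][0]++ -> VV[0]=[2, 0, 1, 0]
Event 6: LOCAL 1: VV[1][1]++ -> VV[1]=[0, 3, 0, 1]
Event 7: LOCAL 1: VV[1][1]++ -> VV[1]=[0, 4, 0, 1]
Event 8: SEND 0->2: VV[0][0]++ -> VV[0]=[3, 0, 1, 0], msg_vec=[3, 0, 1, 0]; VV[2]=max(VV[2],msg_vec) then VV[2][2]++ -> VV[2]=[3, 0, 3, 0]
Event 9: LOCAL 3: VV[3][3]++ -> VV[3]=[0, 0, 0, 2]
Final vectors: VV[0]=[3, 0, 1, 0]; VV[1]=[0, 4, 0, 1]; VV[2]=[3, 0, 3, 0]; VV[3]=[0, 0, 0, 2]

Answer: 0 0 0 2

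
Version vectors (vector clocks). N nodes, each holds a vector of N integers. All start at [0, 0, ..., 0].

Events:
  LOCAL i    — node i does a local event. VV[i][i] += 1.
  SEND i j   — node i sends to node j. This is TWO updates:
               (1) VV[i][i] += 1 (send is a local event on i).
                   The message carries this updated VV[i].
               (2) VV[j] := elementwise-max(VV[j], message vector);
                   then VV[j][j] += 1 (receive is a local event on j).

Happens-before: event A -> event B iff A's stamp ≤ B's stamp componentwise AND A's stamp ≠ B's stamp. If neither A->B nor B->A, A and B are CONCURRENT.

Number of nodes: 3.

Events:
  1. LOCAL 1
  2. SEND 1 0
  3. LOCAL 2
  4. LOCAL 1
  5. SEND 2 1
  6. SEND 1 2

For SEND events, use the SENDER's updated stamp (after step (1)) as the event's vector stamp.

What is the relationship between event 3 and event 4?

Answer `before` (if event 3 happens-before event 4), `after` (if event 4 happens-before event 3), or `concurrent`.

Answer: concurrent

Derivation:
Initial: VV[0]=[0, 0, 0]
Initial: VV[1]=[0, 0, 0]
Initial: VV[2]=[0, 0, 0]
Event 1: LOCAL 1: VV[1][1]++ -> VV[1]=[0, 1, 0]
Event 2: SEND 1->0: VV[1][1]++ -> VV[1]=[0, 2, 0], msg_vec=[0, 2, 0]; VV[0]=max(VV[0],msg_vec) then VV[0][0]++ -> VV[0]=[1, 2, 0]
Event 3: LOCAL 2: VV[2][2]++ -> VV[2]=[0, 0, 1]
Event 4: LOCAL 1: VV[1][1]++ -> VV[1]=[0, 3, 0]
Event 5: SEND 2->1: VV[2][2]++ -> VV[2]=[0, 0, 2], msg_vec=[0, 0, 2]; VV[1]=max(VV[1],msg_vec) then VV[1][1]++ -> VV[1]=[0, 4, 2]
Event 6: SEND 1->2: VV[1][1]++ -> VV[1]=[0, 5, 2], msg_vec=[0, 5, 2]; VV[2]=max(VV[2],msg_vec) then VV[2][2]++ -> VV[2]=[0, 5, 3]
Event 3 stamp: [0, 0, 1]
Event 4 stamp: [0, 3, 0]
[0, 0, 1] <= [0, 3, 0]? False
[0, 3, 0] <= [0, 0, 1]? False
Relation: concurrent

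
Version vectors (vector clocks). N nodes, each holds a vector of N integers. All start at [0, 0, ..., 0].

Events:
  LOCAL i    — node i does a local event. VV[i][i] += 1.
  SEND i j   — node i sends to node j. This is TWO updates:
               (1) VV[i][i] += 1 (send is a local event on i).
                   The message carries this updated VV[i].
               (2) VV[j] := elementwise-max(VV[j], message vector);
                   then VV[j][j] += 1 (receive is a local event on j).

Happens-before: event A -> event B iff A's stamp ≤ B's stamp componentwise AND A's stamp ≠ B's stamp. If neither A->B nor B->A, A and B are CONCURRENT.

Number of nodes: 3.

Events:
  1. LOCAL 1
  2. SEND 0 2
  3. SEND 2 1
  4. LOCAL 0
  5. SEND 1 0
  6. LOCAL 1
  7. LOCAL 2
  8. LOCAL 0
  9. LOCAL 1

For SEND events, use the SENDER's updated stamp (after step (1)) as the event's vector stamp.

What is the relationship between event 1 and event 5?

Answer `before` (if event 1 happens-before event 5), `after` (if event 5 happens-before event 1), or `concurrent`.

Initial: VV[0]=[0, 0, 0]
Initial: VV[1]=[0, 0, 0]
Initial: VV[2]=[0, 0, 0]
Event 1: LOCAL 1: VV[1][1]++ -> VV[1]=[0, 1, 0]
Event 2: SEND 0->2: VV[0][0]++ -> VV[0]=[1, 0, 0], msg_vec=[1, 0, 0]; VV[2]=max(VV[2],msg_vec) then VV[2][2]++ -> VV[2]=[1, 0, 1]
Event 3: SEND 2->1: VV[2][2]++ -> VV[2]=[1, 0, 2], msg_vec=[1, 0, 2]; VV[1]=max(VV[1],msg_vec) then VV[1][1]++ -> VV[1]=[1, 2, 2]
Event 4: LOCAL 0: VV[0][0]++ -> VV[0]=[2, 0, 0]
Event 5: SEND 1->0: VV[1][1]++ -> VV[1]=[1, 3, 2], msg_vec=[1, 3, 2]; VV[0]=max(VV[0],msg_vec) then VV[0][0]++ -> VV[0]=[3, 3, 2]
Event 6: LOCAL 1: VV[1][1]++ -> VV[1]=[1, 4, 2]
Event 7: LOCAL 2: VV[2][2]++ -> VV[2]=[1, 0, 3]
Event 8: LOCAL 0: VV[0][0]++ -> VV[0]=[4, 3, 2]
Event 9: LOCAL 1: VV[1][1]++ -> VV[1]=[1, 5, 2]
Event 1 stamp: [0, 1, 0]
Event 5 stamp: [1, 3, 2]
[0, 1, 0] <= [1, 3, 2]? True
[1, 3, 2] <= [0, 1, 0]? False
Relation: before

Answer: before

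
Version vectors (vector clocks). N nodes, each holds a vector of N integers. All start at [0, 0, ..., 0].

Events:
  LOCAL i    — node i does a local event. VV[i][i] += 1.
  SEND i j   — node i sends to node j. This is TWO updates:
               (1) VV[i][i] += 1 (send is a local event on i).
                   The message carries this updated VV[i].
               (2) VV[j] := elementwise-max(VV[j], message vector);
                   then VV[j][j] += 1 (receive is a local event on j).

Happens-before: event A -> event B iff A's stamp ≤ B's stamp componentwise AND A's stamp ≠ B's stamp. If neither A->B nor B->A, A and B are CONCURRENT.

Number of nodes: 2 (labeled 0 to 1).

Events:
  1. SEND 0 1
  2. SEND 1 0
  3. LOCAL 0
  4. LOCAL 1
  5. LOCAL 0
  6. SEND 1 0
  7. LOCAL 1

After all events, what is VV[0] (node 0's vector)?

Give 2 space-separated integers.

Answer: 5 4

Derivation:
Initial: VV[0]=[0, 0]
Initial: VV[1]=[0, 0]
Event 1: SEND 0->1: VV[0][0]++ -> VV[0]=[1, 0], msg_vec=[1, 0]; VV[1]=max(VV[1],msg_vec) then VV[1][1]++ -> VV[1]=[1, 1]
Event 2: SEND 1->0: VV[1][1]++ -> VV[1]=[1, 2], msg_vec=[1, 2]; VV[0]=max(VV[0],msg_vec) then VV[0][0]++ -> VV[0]=[2, 2]
Event 3: LOCAL 0: VV[0][0]++ -> VV[0]=[3, 2]
Event 4: LOCAL 1: VV[1][1]++ -> VV[1]=[1, 3]
Event 5: LOCAL 0: VV[0][0]++ -> VV[0]=[4, 2]
Event 6: SEND 1->0: VV[1][1]++ -> VV[1]=[1, 4], msg_vec=[1, 4]; VV[0]=max(VV[0],msg_vec) then VV[0][0]++ -> VV[0]=[5, 4]
Event 7: LOCAL 1: VV[1][1]++ -> VV[1]=[1, 5]
Final vectors: VV[0]=[5, 4]; VV[1]=[1, 5]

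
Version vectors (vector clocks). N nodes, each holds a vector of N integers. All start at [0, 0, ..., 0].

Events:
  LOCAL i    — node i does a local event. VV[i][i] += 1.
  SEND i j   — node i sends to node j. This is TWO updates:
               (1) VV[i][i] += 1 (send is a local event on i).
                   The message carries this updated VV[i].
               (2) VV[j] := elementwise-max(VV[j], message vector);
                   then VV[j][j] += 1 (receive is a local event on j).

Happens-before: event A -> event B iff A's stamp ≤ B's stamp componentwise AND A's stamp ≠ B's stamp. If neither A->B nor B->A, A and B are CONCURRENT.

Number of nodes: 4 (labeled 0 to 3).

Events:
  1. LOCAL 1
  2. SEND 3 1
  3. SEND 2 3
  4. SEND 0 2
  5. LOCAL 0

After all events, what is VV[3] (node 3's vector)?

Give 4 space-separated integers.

Answer: 0 0 1 2

Derivation:
Initial: VV[0]=[0, 0, 0, 0]
Initial: VV[1]=[0, 0, 0, 0]
Initial: VV[2]=[0, 0, 0, 0]
Initial: VV[3]=[0, 0, 0, 0]
Event 1: LOCAL 1: VV[1][1]++ -> VV[1]=[0, 1, 0, 0]
Event 2: SEND 3->1: VV[3][3]++ -> VV[3]=[0, 0, 0, 1], msg_vec=[0, 0, 0, 1]; VV[1]=max(VV[1],msg_vec) then VV[1][1]++ -> VV[1]=[0, 2, 0, 1]
Event 3: SEND 2->3: VV[2][2]++ -> VV[2]=[0, 0, 1, 0], msg_vec=[0, 0, 1, 0]; VV[3]=max(VV[3],msg_vec) then VV[3][3]++ -> VV[3]=[0, 0, 1, 2]
Event 4: SEND 0->2: VV[0][0]++ -> VV[0]=[1, 0, 0, 0], msg_vec=[1, 0, 0, 0]; VV[2]=max(VV[2],msg_vec) then VV[2][2]++ -> VV[2]=[1, 0, 2, 0]
Event 5: LOCAL 0: VV[0][0]++ -> VV[0]=[2, 0, 0, 0]
Final vectors: VV[0]=[2, 0, 0, 0]; VV[1]=[0, 2, 0, 1]; VV[2]=[1, 0, 2, 0]; VV[3]=[0, 0, 1, 2]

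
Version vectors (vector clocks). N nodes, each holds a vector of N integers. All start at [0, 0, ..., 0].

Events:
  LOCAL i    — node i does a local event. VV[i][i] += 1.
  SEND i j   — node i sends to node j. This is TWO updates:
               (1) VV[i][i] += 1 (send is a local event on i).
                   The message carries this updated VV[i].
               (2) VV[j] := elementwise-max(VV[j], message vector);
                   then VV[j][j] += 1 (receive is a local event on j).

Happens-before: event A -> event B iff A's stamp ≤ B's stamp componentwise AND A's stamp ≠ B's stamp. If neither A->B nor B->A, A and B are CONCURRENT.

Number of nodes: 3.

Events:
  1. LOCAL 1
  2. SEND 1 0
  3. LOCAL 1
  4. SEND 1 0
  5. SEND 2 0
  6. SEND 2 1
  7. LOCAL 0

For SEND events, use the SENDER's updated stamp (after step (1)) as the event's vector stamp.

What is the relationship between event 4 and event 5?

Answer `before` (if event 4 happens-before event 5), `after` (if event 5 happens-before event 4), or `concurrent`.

Answer: concurrent

Derivation:
Initial: VV[0]=[0, 0, 0]
Initial: VV[1]=[0, 0, 0]
Initial: VV[2]=[0, 0, 0]
Event 1: LOCAL 1: VV[1][1]++ -> VV[1]=[0, 1, 0]
Event 2: SEND 1->0: VV[1][1]++ -> VV[1]=[0, 2, 0], msg_vec=[0, 2, 0]; VV[0]=max(VV[0],msg_vec) then VV[0][0]++ -> VV[0]=[1, 2, 0]
Event 3: LOCAL 1: VV[1][1]++ -> VV[1]=[0, 3, 0]
Event 4: SEND 1->0: VV[1][1]++ -> VV[1]=[0, 4, 0], msg_vec=[0, 4, 0]; VV[0]=max(VV[0],msg_vec) then VV[0][0]++ -> VV[0]=[2, 4, 0]
Event 5: SEND 2->0: VV[2][2]++ -> VV[2]=[0, 0, 1], msg_vec=[0, 0, 1]; VV[0]=max(VV[0],msg_vec) then VV[0][0]++ -> VV[0]=[3, 4, 1]
Event 6: SEND 2->1: VV[2][2]++ -> VV[2]=[0, 0, 2], msg_vec=[0, 0, 2]; VV[1]=max(VV[1],msg_vec) then VV[1][1]++ -> VV[1]=[0, 5, 2]
Event 7: LOCAL 0: VV[0][0]++ -> VV[0]=[4, 4, 1]
Event 4 stamp: [0, 4, 0]
Event 5 stamp: [0, 0, 1]
[0, 4, 0] <= [0, 0, 1]? False
[0, 0, 1] <= [0, 4, 0]? False
Relation: concurrent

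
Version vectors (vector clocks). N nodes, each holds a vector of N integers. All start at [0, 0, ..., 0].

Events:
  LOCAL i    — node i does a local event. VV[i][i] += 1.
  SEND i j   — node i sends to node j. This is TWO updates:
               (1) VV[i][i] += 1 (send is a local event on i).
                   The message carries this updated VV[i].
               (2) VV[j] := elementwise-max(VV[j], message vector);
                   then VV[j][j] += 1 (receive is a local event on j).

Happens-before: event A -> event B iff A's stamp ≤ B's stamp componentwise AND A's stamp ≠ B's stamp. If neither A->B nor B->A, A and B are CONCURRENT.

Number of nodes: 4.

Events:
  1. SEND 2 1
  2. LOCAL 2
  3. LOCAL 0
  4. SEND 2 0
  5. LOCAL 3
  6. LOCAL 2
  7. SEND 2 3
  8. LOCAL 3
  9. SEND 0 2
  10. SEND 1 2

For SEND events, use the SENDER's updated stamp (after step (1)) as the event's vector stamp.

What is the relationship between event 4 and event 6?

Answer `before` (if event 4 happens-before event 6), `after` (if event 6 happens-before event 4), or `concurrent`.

Initial: VV[0]=[0, 0, 0, 0]
Initial: VV[1]=[0, 0, 0, 0]
Initial: VV[2]=[0, 0, 0, 0]
Initial: VV[3]=[0, 0, 0, 0]
Event 1: SEND 2->1: VV[2][2]++ -> VV[2]=[0, 0, 1, 0], msg_vec=[0, 0, 1, 0]; VV[1]=max(VV[1],msg_vec) then VV[1][1]++ -> VV[1]=[0, 1, 1, 0]
Event 2: LOCAL 2: VV[2][2]++ -> VV[2]=[0, 0, 2, 0]
Event 3: LOCAL 0: VV[0][0]++ -> VV[0]=[1, 0, 0, 0]
Event 4: SEND 2->0: VV[2][2]++ -> VV[2]=[0, 0, 3, 0], msg_vec=[0, 0, 3, 0]; VV[0]=max(VV[0],msg_vec) then VV[0][0]++ -> VV[0]=[2, 0, 3, 0]
Event 5: LOCAL 3: VV[3][3]++ -> VV[3]=[0, 0, 0, 1]
Event 6: LOCAL 2: VV[2][2]++ -> VV[2]=[0, 0, 4, 0]
Event 7: SEND 2->3: VV[2][2]++ -> VV[2]=[0, 0, 5, 0], msg_vec=[0, 0, 5, 0]; VV[3]=max(VV[3],msg_vec) then VV[3][3]++ -> VV[3]=[0, 0, 5, 2]
Event 8: LOCAL 3: VV[3][3]++ -> VV[3]=[0, 0, 5, 3]
Event 9: SEND 0->2: VV[0][0]++ -> VV[0]=[3, 0, 3, 0], msg_vec=[3, 0, 3, 0]; VV[2]=max(VV[2],msg_vec) then VV[2][2]++ -> VV[2]=[3, 0, 6, 0]
Event 10: SEND 1->2: VV[1][1]++ -> VV[1]=[0, 2, 1, 0], msg_vec=[0, 2, 1, 0]; VV[2]=max(VV[2],msg_vec) then VV[2][2]++ -> VV[2]=[3, 2, 7, 0]
Event 4 stamp: [0, 0, 3, 0]
Event 6 stamp: [0, 0, 4, 0]
[0, 0, 3, 0] <= [0, 0, 4, 0]? True
[0, 0, 4, 0] <= [0, 0, 3, 0]? False
Relation: before

Answer: before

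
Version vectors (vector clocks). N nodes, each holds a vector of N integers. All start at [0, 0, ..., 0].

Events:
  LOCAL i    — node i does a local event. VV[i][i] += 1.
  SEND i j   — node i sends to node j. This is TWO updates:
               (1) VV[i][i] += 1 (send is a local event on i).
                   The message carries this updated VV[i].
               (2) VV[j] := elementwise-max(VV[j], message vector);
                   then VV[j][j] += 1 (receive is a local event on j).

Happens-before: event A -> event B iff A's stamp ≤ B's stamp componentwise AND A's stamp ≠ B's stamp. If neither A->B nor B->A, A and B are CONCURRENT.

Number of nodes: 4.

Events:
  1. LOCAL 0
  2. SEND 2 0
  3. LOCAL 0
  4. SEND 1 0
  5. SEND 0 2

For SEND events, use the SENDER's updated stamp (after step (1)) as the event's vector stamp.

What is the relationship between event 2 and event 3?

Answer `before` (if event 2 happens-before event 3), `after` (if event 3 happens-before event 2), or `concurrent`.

Answer: before

Derivation:
Initial: VV[0]=[0, 0, 0, 0]
Initial: VV[1]=[0, 0, 0, 0]
Initial: VV[2]=[0, 0, 0, 0]
Initial: VV[3]=[0, 0, 0, 0]
Event 1: LOCAL 0: VV[0][0]++ -> VV[0]=[1, 0, 0, 0]
Event 2: SEND 2->0: VV[2][2]++ -> VV[2]=[0, 0, 1, 0], msg_vec=[0, 0, 1, 0]; VV[0]=max(VV[0],msg_vec) then VV[0][0]++ -> VV[0]=[2, 0, 1, 0]
Event 3: LOCAL 0: VV[0][0]++ -> VV[0]=[3, 0, 1, 0]
Event 4: SEND 1->0: VV[1][1]++ -> VV[1]=[0, 1, 0, 0], msg_vec=[0, 1, 0, 0]; VV[0]=max(VV[0],msg_vec) then VV[0][0]++ -> VV[0]=[4, 1, 1, 0]
Event 5: SEND 0->2: VV[0][0]++ -> VV[0]=[5, 1, 1, 0], msg_vec=[5, 1, 1, 0]; VV[2]=max(VV[2],msg_vec) then VV[2][2]++ -> VV[2]=[5, 1, 2, 0]
Event 2 stamp: [0, 0, 1, 0]
Event 3 stamp: [3, 0, 1, 0]
[0, 0, 1, 0] <= [3, 0, 1, 0]? True
[3, 0, 1, 0] <= [0, 0, 1, 0]? False
Relation: before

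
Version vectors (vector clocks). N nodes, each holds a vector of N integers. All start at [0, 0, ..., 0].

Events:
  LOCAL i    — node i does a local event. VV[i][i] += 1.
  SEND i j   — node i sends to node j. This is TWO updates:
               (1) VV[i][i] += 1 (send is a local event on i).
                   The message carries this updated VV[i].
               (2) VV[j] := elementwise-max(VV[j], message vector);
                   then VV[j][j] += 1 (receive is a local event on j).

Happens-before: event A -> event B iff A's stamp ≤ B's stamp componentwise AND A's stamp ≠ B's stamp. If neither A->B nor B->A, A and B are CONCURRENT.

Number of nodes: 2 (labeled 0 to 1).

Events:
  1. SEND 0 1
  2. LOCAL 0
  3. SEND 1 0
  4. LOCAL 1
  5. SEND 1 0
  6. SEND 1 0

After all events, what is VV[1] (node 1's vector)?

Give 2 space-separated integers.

Answer: 1 5

Derivation:
Initial: VV[0]=[0, 0]
Initial: VV[1]=[0, 0]
Event 1: SEND 0->1: VV[0][0]++ -> VV[0]=[1, 0], msg_vec=[1, 0]; VV[1]=max(VV[1],msg_vec) then VV[1][1]++ -> VV[1]=[1, 1]
Event 2: LOCAL 0: VV[0][0]++ -> VV[0]=[2, 0]
Event 3: SEND 1->0: VV[1][1]++ -> VV[1]=[1, 2], msg_vec=[1, 2]; VV[0]=max(VV[0],msg_vec) then VV[0][0]++ -> VV[0]=[3, 2]
Event 4: LOCAL 1: VV[1][1]++ -> VV[1]=[1, 3]
Event 5: SEND 1->0: VV[1][1]++ -> VV[1]=[1, 4], msg_vec=[1, 4]; VV[0]=max(VV[0],msg_vec) then VV[0][0]++ -> VV[0]=[4, 4]
Event 6: SEND 1->0: VV[1][1]++ -> VV[1]=[1, 5], msg_vec=[1, 5]; VV[0]=max(VV[0],msg_vec) then VV[0][0]++ -> VV[0]=[5, 5]
Final vectors: VV[0]=[5, 5]; VV[1]=[1, 5]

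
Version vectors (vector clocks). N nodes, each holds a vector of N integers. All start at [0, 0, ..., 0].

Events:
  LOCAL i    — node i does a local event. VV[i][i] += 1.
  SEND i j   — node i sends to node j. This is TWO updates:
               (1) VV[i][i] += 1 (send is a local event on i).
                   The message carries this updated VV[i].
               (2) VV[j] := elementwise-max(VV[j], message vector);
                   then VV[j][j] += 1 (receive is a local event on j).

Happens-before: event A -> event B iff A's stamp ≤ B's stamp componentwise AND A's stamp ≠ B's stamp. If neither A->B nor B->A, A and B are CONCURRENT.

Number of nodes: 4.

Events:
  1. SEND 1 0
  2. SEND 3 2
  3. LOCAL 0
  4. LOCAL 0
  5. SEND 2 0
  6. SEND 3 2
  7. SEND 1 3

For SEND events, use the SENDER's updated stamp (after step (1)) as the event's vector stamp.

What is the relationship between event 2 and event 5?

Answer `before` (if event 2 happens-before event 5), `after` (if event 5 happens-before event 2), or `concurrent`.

Answer: before

Derivation:
Initial: VV[0]=[0, 0, 0, 0]
Initial: VV[1]=[0, 0, 0, 0]
Initial: VV[2]=[0, 0, 0, 0]
Initial: VV[3]=[0, 0, 0, 0]
Event 1: SEND 1->0: VV[1][1]++ -> VV[1]=[0, 1, 0, 0], msg_vec=[0, 1, 0, 0]; VV[0]=max(VV[0],msg_vec) then VV[0][0]++ -> VV[0]=[1, 1, 0, 0]
Event 2: SEND 3->2: VV[3][3]++ -> VV[3]=[0, 0, 0, 1], msg_vec=[0, 0, 0, 1]; VV[2]=max(VV[2],msg_vec) then VV[2][2]++ -> VV[2]=[0, 0, 1, 1]
Event 3: LOCAL 0: VV[0][0]++ -> VV[0]=[2, 1, 0, 0]
Event 4: LOCAL 0: VV[0][0]++ -> VV[0]=[3, 1, 0, 0]
Event 5: SEND 2->0: VV[2][2]++ -> VV[2]=[0, 0, 2, 1], msg_vec=[0, 0, 2, 1]; VV[0]=max(VV[0],msg_vec) then VV[0][0]++ -> VV[0]=[4, 1, 2, 1]
Event 6: SEND 3->2: VV[3][3]++ -> VV[3]=[0, 0, 0, 2], msg_vec=[0, 0, 0, 2]; VV[2]=max(VV[2],msg_vec) then VV[2][2]++ -> VV[2]=[0, 0, 3, 2]
Event 7: SEND 1->3: VV[1][1]++ -> VV[1]=[0, 2, 0, 0], msg_vec=[0, 2, 0, 0]; VV[3]=max(VV[3],msg_vec) then VV[3][3]++ -> VV[3]=[0, 2, 0, 3]
Event 2 stamp: [0, 0, 0, 1]
Event 5 stamp: [0, 0, 2, 1]
[0, 0, 0, 1] <= [0, 0, 2, 1]? True
[0, 0, 2, 1] <= [0, 0, 0, 1]? False
Relation: before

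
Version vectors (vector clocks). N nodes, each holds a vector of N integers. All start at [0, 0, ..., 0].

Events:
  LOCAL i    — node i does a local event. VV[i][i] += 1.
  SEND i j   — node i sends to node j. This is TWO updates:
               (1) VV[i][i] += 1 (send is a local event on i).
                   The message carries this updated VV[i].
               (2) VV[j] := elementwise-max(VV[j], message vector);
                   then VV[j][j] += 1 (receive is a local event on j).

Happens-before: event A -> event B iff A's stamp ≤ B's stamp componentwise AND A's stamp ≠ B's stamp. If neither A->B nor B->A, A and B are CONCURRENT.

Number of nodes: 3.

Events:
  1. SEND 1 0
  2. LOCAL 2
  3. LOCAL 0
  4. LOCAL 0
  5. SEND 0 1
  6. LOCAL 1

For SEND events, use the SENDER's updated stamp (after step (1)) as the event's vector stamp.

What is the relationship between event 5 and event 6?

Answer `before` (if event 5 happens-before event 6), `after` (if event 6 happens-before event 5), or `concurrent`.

Initial: VV[0]=[0, 0, 0]
Initial: VV[1]=[0, 0, 0]
Initial: VV[2]=[0, 0, 0]
Event 1: SEND 1->0: VV[1][1]++ -> VV[1]=[0, 1, 0], msg_vec=[0, 1, 0]; VV[0]=max(VV[0],msg_vec) then VV[0][0]++ -> VV[0]=[1, 1, 0]
Event 2: LOCAL 2: VV[2][2]++ -> VV[2]=[0, 0, 1]
Event 3: LOCAL 0: VV[0][0]++ -> VV[0]=[2, 1, 0]
Event 4: LOCAL 0: VV[0][0]++ -> VV[0]=[3, 1, 0]
Event 5: SEND 0->1: VV[0][0]++ -> VV[0]=[4, 1, 0], msg_vec=[4, 1, 0]; VV[1]=max(VV[1],msg_vec) then VV[1][1]++ -> VV[1]=[4, 2, 0]
Event 6: LOCAL 1: VV[1][1]++ -> VV[1]=[4, 3, 0]
Event 5 stamp: [4, 1, 0]
Event 6 stamp: [4, 3, 0]
[4, 1, 0] <= [4, 3, 0]? True
[4, 3, 0] <= [4, 1, 0]? False
Relation: before

Answer: before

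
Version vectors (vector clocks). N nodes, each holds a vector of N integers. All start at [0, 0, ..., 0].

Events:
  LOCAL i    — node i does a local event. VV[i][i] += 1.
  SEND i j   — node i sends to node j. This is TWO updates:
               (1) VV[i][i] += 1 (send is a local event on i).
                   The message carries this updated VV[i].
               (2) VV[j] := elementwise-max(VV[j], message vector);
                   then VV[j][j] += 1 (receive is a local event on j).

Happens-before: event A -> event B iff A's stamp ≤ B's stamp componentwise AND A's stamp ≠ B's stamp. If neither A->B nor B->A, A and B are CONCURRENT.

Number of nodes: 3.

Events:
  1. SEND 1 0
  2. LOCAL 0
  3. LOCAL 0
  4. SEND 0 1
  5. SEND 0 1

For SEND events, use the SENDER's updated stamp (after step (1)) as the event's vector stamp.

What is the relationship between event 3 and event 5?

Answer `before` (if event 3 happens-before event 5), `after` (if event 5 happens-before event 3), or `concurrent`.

Answer: before

Derivation:
Initial: VV[0]=[0, 0, 0]
Initial: VV[1]=[0, 0, 0]
Initial: VV[2]=[0, 0, 0]
Event 1: SEND 1->0: VV[1][1]++ -> VV[1]=[0, 1, 0], msg_vec=[0, 1, 0]; VV[0]=max(VV[0],msg_vec) then VV[0][0]++ -> VV[0]=[1, 1, 0]
Event 2: LOCAL 0: VV[0][0]++ -> VV[0]=[2, 1, 0]
Event 3: LOCAL 0: VV[0][0]++ -> VV[0]=[3, 1, 0]
Event 4: SEND 0->1: VV[0][0]++ -> VV[0]=[4, 1, 0], msg_vec=[4, 1, 0]; VV[1]=max(VV[1],msg_vec) then VV[1][1]++ -> VV[1]=[4, 2, 0]
Event 5: SEND 0->1: VV[0][0]++ -> VV[0]=[5, 1, 0], msg_vec=[5, 1, 0]; VV[1]=max(VV[1],msg_vec) then VV[1][1]++ -> VV[1]=[5, 3, 0]
Event 3 stamp: [3, 1, 0]
Event 5 stamp: [5, 1, 0]
[3, 1, 0] <= [5, 1, 0]? True
[5, 1, 0] <= [3, 1, 0]? False
Relation: before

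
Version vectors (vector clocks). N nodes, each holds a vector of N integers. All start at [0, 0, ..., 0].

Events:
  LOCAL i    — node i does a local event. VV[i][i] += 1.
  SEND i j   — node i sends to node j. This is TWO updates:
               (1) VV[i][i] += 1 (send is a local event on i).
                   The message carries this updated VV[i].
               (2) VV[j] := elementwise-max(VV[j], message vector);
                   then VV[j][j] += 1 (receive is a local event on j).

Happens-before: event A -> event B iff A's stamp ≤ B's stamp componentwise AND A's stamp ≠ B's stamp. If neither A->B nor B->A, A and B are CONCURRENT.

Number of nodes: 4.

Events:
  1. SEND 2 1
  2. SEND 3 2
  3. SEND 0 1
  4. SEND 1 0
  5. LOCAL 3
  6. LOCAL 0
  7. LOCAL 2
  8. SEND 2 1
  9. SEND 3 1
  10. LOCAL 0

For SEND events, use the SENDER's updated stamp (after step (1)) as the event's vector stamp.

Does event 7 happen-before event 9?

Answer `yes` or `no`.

Answer: no

Derivation:
Initial: VV[0]=[0, 0, 0, 0]
Initial: VV[1]=[0, 0, 0, 0]
Initial: VV[2]=[0, 0, 0, 0]
Initial: VV[3]=[0, 0, 0, 0]
Event 1: SEND 2->1: VV[2][2]++ -> VV[2]=[0, 0, 1, 0], msg_vec=[0, 0, 1, 0]; VV[1]=max(VV[1],msg_vec) then VV[1][1]++ -> VV[1]=[0, 1, 1, 0]
Event 2: SEND 3->2: VV[3][3]++ -> VV[3]=[0, 0, 0, 1], msg_vec=[0, 0, 0, 1]; VV[2]=max(VV[2],msg_vec) then VV[2][2]++ -> VV[2]=[0, 0, 2, 1]
Event 3: SEND 0->1: VV[0][0]++ -> VV[0]=[1, 0, 0, 0], msg_vec=[1, 0, 0, 0]; VV[1]=max(VV[1],msg_vec) then VV[1][1]++ -> VV[1]=[1, 2, 1, 0]
Event 4: SEND 1->0: VV[1][1]++ -> VV[1]=[1, 3, 1, 0], msg_vec=[1, 3, 1, 0]; VV[0]=max(VV[0],msg_vec) then VV[0][0]++ -> VV[0]=[2, 3, 1, 0]
Event 5: LOCAL 3: VV[3][3]++ -> VV[3]=[0, 0, 0, 2]
Event 6: LOCAL 0: VV[0][0]++ -> VV[0]=[3, 3, 1, 0]
Event 7: LOCAL 2: VV[2][2]++ -> VV[2]=[0, 0, 3, 1]
Event 8: SEND 2->1: VV[2][2]++ -> VV[2]=[0, 0, 4, 1], msg_vec=[0, 0, 4, 1]; VV[1]=max(VV[1],msg_vec) then VV[1][1]++ -> VV[1]=[1, 4, 4, 1]
Event 9: SEND 3->1: VV[3][3]++ -> VV[3]=[0, 0, 0, 3], msg_vec=[0, 0, 0, 3]; VV[1]=max(VV[1],msg_vec) then VV[1][1]++ -> VV[1]=[1, 5, 4, 3]
Event 10: LOCAL 0: VV[0][0]++ -> VV[0]=[4, 3, 1, 0]
Event 7 stamp: [0, 0, 3, 1]
Event 9 stamp: [0, 0, 0, 3]
[0, 0, 3, 1] <= [0, 0, 0, 3]? False. Equal? False. Happens-before: False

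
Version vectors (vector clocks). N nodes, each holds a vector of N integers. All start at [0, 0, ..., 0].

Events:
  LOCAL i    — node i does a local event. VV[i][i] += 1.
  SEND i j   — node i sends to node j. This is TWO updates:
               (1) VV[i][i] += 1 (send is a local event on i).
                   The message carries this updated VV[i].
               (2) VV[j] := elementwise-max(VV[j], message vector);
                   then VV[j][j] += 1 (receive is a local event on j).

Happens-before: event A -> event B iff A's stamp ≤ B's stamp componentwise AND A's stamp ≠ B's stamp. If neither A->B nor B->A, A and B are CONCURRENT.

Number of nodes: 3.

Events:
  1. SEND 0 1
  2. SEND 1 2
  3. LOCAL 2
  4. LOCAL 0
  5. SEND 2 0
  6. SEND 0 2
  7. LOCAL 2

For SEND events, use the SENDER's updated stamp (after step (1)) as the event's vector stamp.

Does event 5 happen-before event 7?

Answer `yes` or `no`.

Answer: yes

Derivation:
Initial: VV[0]=[0, 0, 0]
Initial: VV[1]=[0, 0, 0]
Initial: VV[2]=[0, 0, 0]
Event 1: SEND 0->1: VV[0][0]++ -> VV[0]=[1, 0, 0], msg_vec=[1, 0, 0]; VV[1]=max(VV[1],msg_vec) then VV[1][1]++ -> VV[1]=[1, 1, 0]
Event 2: SEND 1->2: VV[1][1]++ -> VV[1]=[1, 2, 0], msg_vec=[1, 2, 0]; VV[2]=max(VV[2],msg_vec) then VV[2][2]++ -> VV[2]=[1, 2, 1]
Event 3: LOCAL 2: VV[2][2]++ -> VV[2]=[1, 2, 2]
Event 4: LOCAL 0: VV[0][0]++ -> VV[0]=[2, 0, 0]
Event 5: SEND 2->0: VV[2][2]++ -> VV[2]=[1, 2, 3], msg_vec=[1, 2, 3]; VV[0]=max(VV[0],msg_vec) then VV[0][0]++ -> VV[0]=[3, 2, 3]
Event 6: SEND 0->2: VV[0][0]++ -> VV[0]=[4, 2, 3], msg_vec=[4, 2, 3]; VV[2]=max(VV[2],msg_vec) then VV[2][2]++ -> VV[2]=[4, 2, 4]
Event 7: LOCAL 2: VV[2][2]++ -> VV[2]=[4, 2, 5]
Event 5 stamp: [1, 2, 3]
Event 7 stamp: [4, 2, 5]
[1, 2, 3] <= [4, 2, 5]? True. Equal? False. Happens-before: True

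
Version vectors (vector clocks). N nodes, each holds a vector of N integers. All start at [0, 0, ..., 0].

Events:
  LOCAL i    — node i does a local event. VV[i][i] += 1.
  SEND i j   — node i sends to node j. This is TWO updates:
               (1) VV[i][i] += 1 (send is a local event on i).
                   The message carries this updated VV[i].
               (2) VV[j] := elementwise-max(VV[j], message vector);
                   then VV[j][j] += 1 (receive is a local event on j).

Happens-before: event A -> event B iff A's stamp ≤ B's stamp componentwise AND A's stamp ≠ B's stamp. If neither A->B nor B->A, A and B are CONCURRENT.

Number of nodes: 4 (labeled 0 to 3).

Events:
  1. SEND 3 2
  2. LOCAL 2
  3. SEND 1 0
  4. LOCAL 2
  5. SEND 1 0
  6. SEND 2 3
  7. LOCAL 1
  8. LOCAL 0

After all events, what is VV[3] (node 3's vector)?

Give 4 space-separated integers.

Initial: VV[0]=[0, 0, 0, 0]
Initial: VV[1]=[0, 0, 0, 0]
Initial: VV[2]=[0, 0, 0, 0]
Initial: VV[3]=[0, 0, 0, 0]
Event 1: SEND 3->2: VV[3][3]++ -> VV[3]=[0, 0, 0, 1], msg_vec=[0, 0, 0, 1]; VV[2]=max(VV[2],msg_vec) then VV[2][2]++ -> VV[2]=[0, 0, 1, 1]
Event 2: LOCAL 2: VV[2][2]++ -> VV[2]=[0, 0, 2, 1]
Event 3: SEND 1->0: VV[1][1]++ -> VV[1]=[0, 1, 0, 0], msg_vec=[0, 1, 0, 0]; VV[0]=max(VV[0],msg_vec) then VV[0][0]++ -> VV[0]=[1, 1, 0, 0]
Event 4: LOCAL 2: VV[2][2]++ -> VV[2]=[0, 0, 3, 1]
Event 5: SEND 1->0: VV[1][1]++ -> VV[1]=[0, 2, 0, 0], msg_vec=[0, 2, 0, 0]; VV[0]=max(VV[0],msg_vec) then VV[0][0]++ -> VV[0]=[2, 2, 0, 0]
Event 6: SEND 2->3: VV[2][2]++ -> VV[2]=[0, 0, 4, 1], msg_vec=[0, 0, 4, 1]; VV[3]=max(VV[3],msg_vec) then VV[3][3]++ -> VV[3]=[0, 0, 4, 2]
Event 7: LOCAL 1: VV[1][1]++ -> VV[1]=[0, 3, 0, 0]
Event 8: LOCAL 0: VV[0][0]++ -> VV[0]=[3, 2, 0, 0]
Final vectors: VV[0]=[3, 2, 0, 0]; VV[1]=[0, 3, 0, 0]; VV[2]=[0, 0, 4, 1]; VV[3]=[0, 0, 4, 2]

Answer: 0 0 4 2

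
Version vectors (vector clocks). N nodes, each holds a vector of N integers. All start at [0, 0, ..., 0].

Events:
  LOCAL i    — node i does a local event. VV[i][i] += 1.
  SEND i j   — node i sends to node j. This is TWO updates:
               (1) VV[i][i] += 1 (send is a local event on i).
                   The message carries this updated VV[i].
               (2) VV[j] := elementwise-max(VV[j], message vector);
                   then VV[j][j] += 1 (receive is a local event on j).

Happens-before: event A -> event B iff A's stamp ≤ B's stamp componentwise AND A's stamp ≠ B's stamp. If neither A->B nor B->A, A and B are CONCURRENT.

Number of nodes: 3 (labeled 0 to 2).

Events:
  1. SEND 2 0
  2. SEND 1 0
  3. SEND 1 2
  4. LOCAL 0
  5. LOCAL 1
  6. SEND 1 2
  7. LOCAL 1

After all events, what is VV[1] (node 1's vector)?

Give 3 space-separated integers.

Answer: 0 5 0

Derivation:
Initial: VV[0]=[0, 0, 0]
Initial: VV[1]=[0, 0, 0]
Initial: VV[2]=[0, 0, 0]
Event 1: SEND 2->0: VV[2][2]++ -> VV[2]=[0, 0, 1], msg_vec=[0, 0, 1]; VV[0]=max(VV[0],msg_vec) then VV[0][0]++ -> VV[0]=[1, 0, 1]
Event 2: SEND 1->0: VV[1][1]++ -> VV[1]=[0, 1, 0], msg_vec=[0, 1, 0]; VV[0]=max(VV[0],msg_vec) then VV[0][0]++ -> VV[0]=[2, 1, 1]
Event 3: SEND 1->2: VV[1][1]++ -> VV[1]=[0, 2, 0], msg_vec=[0, 2, 0]; VV[2]=max(VV[2],msg_vec) then VV[2][2]++ -> VV[2]=[0, 2, 2]
Event 4: LOCAL 0: VV[0][0]++ -> VV[0]=[3, 1, 1]
Event 5: LOCAL 1: VV[1][1]++ -> VV[1]=[0, 3, 0]
Event 6: SEND 1->2: VV[1][1]++ -> VV[1]=[0, 4, 0], msg_vec=[0, 4, 0]; VV[2]=max(VV[2],msg_vec) then VV[2][2]++ -> VV[2]=[0, 4, 3]
Event 7: LOCAL 1: VV[1][1]++ -> VV[1]=[0, 5, 0]
Final vectors: VV[0]=[3, 1, 1]; VV[1]=[0, 5, 0]; VV[2]=[0, 4, 3]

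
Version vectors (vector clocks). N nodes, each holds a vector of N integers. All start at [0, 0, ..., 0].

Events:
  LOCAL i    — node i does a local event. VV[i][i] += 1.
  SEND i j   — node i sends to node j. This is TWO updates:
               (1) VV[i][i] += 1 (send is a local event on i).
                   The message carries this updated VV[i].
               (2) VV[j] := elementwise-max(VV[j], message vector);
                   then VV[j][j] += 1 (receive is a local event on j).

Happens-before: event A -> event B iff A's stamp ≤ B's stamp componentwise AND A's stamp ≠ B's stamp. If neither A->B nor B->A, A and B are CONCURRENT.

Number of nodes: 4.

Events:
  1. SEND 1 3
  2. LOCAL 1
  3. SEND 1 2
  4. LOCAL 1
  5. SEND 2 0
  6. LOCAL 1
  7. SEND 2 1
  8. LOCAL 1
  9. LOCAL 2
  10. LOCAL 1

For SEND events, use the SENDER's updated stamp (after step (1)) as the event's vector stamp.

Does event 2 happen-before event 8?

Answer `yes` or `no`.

Initial: VV[0]=[0, 0, 0, 0]
Initial: VV[1]=[0, 0, 0, 0]
Initial: VV[2]=[0, 0, 0, 0]
Initial: VV[3]=[0, 0, 0, 0]
Event 1: SEND 1->3: VV[1][1]++ -> VV[1]=[0, 1, 0, 0], msg_vec=[0, 1, 0, 0]; VV[3]=max(VV[3],msg_vec) then VV[3][3]++ -> VV[3]=[0, 1, 0, 1]
Event 2: LOCAL 1: VV[1][1]++ -> VV[1]=[0, 2, 0, 0]
Event 3: SEND 1->2: VV[1][1]++ -> VV[1]=[0, 3, 0, 0], msg_vec=[0, 3, 0, 0]; VV[2]=max(VV[2],msg_vec) then VV[2][2]++ -> VV[2]=[0, 3, 1, 0]
Event 4: LOCAL 1: VV[1][1]++ -> VV[1]=[0, 4, 0, 0]
Event 5: SEND 2->0: VV[2][2]++ -> VV[2]=[0, 3, 2, 0], msg_vec=[0, 3, 2, 0]; VV[0]=max(VV[0],msg_vec) then VV[0][0]++ -> VV[0]=[1, 3, 2, 0]
Event 6: LOCAL 1: VV[1][1]++ -> VV[1]=[0, 5, 0, 0]
Event 7: SEND 2->1: VV[2][2]++ -> VV[2]=[0, 3, 3, 0], msg_vec=[0, 3, 3, 0]; VV[1]=max(VV[1],msg_vec) then VV[1][1]++ -> VV[1]=[0, 6, 3, 0]
Event 8: LOCAL 1: VV[1][1]++ -> VV[1]=[0, 7, 3, 0]
Event 9: LOCAL 2: VV[2][2]++ -> VV[2]=[0, 3, 4, 0]
Event 10: LOCAL 1: VV[1][1]++ -> VV[1]=[0, 8, 3, 0]
Event 2 stamp: [0, 2, 0, 0]
Event 8 stamp: [0, 7, 3, 0]
[0, 2, 0, 0] <= [0, 7, 3, 0]? True. Equal? False. Happens-before: True

Answer: yes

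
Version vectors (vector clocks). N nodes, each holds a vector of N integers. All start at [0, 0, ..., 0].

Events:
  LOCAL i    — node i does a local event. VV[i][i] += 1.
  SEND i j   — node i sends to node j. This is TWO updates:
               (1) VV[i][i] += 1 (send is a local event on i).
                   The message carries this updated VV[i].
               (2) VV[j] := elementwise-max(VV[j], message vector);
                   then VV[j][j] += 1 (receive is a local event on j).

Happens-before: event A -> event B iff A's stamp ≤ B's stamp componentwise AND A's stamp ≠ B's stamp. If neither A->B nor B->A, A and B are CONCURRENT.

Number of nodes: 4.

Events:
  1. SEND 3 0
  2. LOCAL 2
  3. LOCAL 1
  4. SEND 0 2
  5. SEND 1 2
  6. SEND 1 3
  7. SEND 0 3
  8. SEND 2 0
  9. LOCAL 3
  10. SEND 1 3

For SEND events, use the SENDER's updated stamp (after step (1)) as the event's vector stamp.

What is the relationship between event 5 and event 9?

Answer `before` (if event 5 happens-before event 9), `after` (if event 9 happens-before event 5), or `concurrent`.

Initial: VV[0]=[0, 0, 0, 0]
Initial: VV[1]=[0, 0, 0, 0]
Initial: VV[2]=[0, 0, 0, 0]
Initial: VV[3]=[0, 0, 0, 0]
Event 1: SEND 3->0: VV[3][3]++ -> VV[3]=[0, 0, 0, 1], msg_vec=[0, 0, 0, 1]; VV[0]=max(VV[0],msg_vec) then VV[0][0]++ -> VV[0]=[1, 0, 0, 1]
Event 2: LOCAL 2: VV[2][2]++ -> VV[2]=[0, 0, 1, 0]
Event 3: LOCAL 1: VV[1][1]++ -> VV[1]=[0, 1, 0, 0]
Event 4: SEND 0->2: VV[0][0]++ -> VV[0]=[2, 0, 0, 1], msg_vec=[2, 0, 0, 1]; VV[2]=max(VV[2],msg_vec) then VV[2][2]++ -> VV[2]=[2, 0, 2, 1]
Event 5: SEND 1->2: VV[1][1]++ -> VV[1]=[0, 2, 0, 0], msg_vec=[0, 2, 0, 0]; VV[2]=max(VV[2],msg_vec) then VV[2][2]++ -> VV[2]=[2, 2, 3, 1]
Event 6: SEND 1->3: VV[1][1]++ -> VV[1]=[0, 3, 0, 0], msg_vec=[0, 3, 0, 0]; VV[3]=max(VV[3],msg_vec) then VV[3][3]++ -> VV[3]=[0, 3, 0, 2]
Event 7: SEND 0->3: VV[0][0]++ -> VV[0]=[3, 0, 0, 1], msg_vec=[3, 0, 0, 1]; VV[3]=max(VV[3],msg_vec) then VV[3][3]++ -> VV[3]=[3, 3, 0, 3]
Event 8: SEND 2->0: VV[2][2]++ -> VV[2]=[2, 2, 4, 1], msg_vec=[2, 2, 4, 1]; VV[0]=max(VV[0],msg_vec) then VV[0][0]++ -> VV[0]=[4, 2, 4, 1]
Event 9: LOCAL 3: VV[3][3]++ -> VV[3]=[3, 3, 0, 4]
Event 10: SEND 1->3: VV[1][1]++ -> VV[1]=[0, 4, 0, 0], msg_vec=[0, 4, 0, 0]; VV[3]=max(VV[3],msg_vec) then VV[3][3]++ -> VV[3]=[3, 4, 0, 5]
Event 5 stamp: [0, 2, 0, 0]
Event 9 stamp: [3, 3, 0, 4]
[0, 2, 0, 0] <= [3, 3, 0, 4]? True
[3, 3, 0, 4] <= [0, 2, 0, 0]? False
Relation: before

Answer: before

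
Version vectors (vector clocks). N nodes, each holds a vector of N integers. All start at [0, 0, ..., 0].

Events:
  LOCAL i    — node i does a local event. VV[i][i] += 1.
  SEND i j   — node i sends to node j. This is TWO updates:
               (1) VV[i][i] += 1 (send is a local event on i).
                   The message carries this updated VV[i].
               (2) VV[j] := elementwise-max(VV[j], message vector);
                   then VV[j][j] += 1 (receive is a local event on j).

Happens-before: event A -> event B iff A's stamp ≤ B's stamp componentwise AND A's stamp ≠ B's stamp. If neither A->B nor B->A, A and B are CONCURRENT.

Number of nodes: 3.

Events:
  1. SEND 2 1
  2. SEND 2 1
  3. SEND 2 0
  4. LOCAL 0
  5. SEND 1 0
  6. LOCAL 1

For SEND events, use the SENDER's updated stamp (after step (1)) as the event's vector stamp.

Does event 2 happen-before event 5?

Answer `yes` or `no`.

Initial: VV[0]=[0, 0, 0]
Initial: VV[1]=[0, 0, 0]
Initial: VV[2]=[0, 0, 0]
Event 1: SEND 2->1: VV[2][2]++ -> VV[2]=[0, 0, 1], msg_vec=[0, 0, 1]; VV[1]=max(VV[1],msg_vec) then VV[1][1]++ -> VV[1]=[0, 1, 1]
Event 2: SEND 2->1: VV[2][2]++ -> VV[2]=[0, 0, 2], msg_vec=[0, 0, 2]; VV[1]=max(VV[1],msg_vec) then VV[1][1]++ -> VV[1]=[0, 2, 2]
Event 3: SEND 2->0: VV[2][2]++ -> VV[2]=[0, 0, 3], msg_vec=[0, 0, 3]; VV[0]=max(VV[0],msg_vec) then VV[0][0]++ -> VV[0]=[1, 0, 3]
Event 4: LOCAL 0: VV[0][0]++ -> VV[0]=[2, 0, 3]
Event 5: SEND 1->0: VV[1][1]++ -> VV[1]=[0, 3, 2], msg_vec=[0, 3, 2]; VV[0]=max(VV[0],msg_vec) then VV[0][0]++ -> VV[0]=[3, 3, 3]
Event 6: LOCAL 1: VV[1][1]++ -> VV[1]=[0, 4, 2]
Event 2 stamp: [0, 0, 2]
Event 5 stamp: [0, 3, 2]
[0, 0, 2] <= [0, 3, 2]? True. Equal? False. Happens-before: True

Answer: yes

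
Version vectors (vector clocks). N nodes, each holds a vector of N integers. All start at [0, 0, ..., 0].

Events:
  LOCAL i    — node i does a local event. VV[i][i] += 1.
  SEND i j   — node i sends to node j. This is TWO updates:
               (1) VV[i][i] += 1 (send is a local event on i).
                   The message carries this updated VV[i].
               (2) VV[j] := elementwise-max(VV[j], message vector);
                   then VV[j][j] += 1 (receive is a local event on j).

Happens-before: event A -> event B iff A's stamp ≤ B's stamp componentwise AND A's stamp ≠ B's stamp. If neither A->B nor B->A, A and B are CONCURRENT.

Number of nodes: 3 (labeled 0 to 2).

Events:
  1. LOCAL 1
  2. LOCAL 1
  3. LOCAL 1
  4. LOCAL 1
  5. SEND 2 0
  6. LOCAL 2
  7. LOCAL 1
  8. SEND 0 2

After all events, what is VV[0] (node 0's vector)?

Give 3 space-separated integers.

Answer: 2 0 1

Derivation:
Initial: VV[0]=[0, 0, 0]
Initial: VV[1]=[0, 0, 0]
Initial: VV[2]=[0, 0, 0]
Event 1: LOCAL 1: VV[1][1]++ -> VV[1]=[0, 1, 0]
Event 2: LOCAL 1: VV[1][1]++ -> VV[1]=[0, 2, 0]
Event 3: LOCAL 1: VV[1][1]++ -> VV[1]=[0, 3, 0]
Event 4: LOCAL 1: VV[1][1]++ -> VV[1]=[0, 4, 0]
Event 5: SEND 2->0: VV[2][2]++ -> VV[2]=[0, 0, 1], msg_vec=[0, 0, 1]; VV[0]=max(VV[0],msg_vec) then VV[0][0]++ -> VV[0]=[1, 0, 1]
Event 6: LOCAL 2: VV[2][2]++ -> VV[2]=[0, 0, 2]
Event 7: LOCAL 1: VV[1][1]++ -> VV[1]=[0, 5, 0]
Event 8: SEND 0->2: VV[0][0]++ -> VV[0]=[2, 0, 1], msg_vec=[2, 0, 1]; VV[2]=max(VV[2],msg_vec) then VV[2][2]++ -> VV[2]=[2, 0, 3]
Final vectors: VV[0]=[2, 0, 1]; VV[1]=[0, 5, 0]; VV[2]=[2, 0, 3]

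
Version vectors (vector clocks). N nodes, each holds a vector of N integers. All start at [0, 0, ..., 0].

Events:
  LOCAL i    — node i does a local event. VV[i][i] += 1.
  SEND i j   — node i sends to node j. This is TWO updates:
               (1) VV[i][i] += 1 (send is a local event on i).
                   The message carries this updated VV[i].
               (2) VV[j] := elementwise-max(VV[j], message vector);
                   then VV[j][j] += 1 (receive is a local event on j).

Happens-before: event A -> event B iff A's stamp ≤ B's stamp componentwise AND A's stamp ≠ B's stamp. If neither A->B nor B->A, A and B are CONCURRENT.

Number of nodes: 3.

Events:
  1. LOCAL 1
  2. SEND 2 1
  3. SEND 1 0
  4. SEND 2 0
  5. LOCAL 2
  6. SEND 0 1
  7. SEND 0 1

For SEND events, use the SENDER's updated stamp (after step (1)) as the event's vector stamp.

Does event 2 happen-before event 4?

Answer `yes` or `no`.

Initial: VV[0]=[0, 0, 0]
Initial: VV[1]=[0, 0, 0]
Initial: VV[2]=[0, 0, 0]
Event 1: LOCAL 1: VV[1][1]++ -> VV[1]=[0, 1, 0]
Event 2: SEND 2->1: VV[2][2]++ -> VV[2]=[0, 0, 1], msg_vec=[0, 0, 1]; VV[1]=max(VV[1],msg_vec) then VV[1][1]++ -> VV[1]=[0, 2, 1]
Event 3: SEND 1->0: VV[1][1]++ -> VV[1]=[0, 3, 1], msg_vec=[0, 3, 1]; VV[0]=max(VV[0],msg_vec) then VV[0][0]++ -> VV[0]=[1, 3, 1]
Event 4: SEND 2->0: VV[2][2]++ -> VV[2]=[0, 0, 2], msg_vec=[0, 0, 2]; VV[0]=max(VV[0],msg_vec) then VV[0][0]++ -> VV[0]=[2, 3, 2]
Event 5: LOCAL 2: VV[2][2]++ -> VV[2]=[0, 0, 3]
Event 6: SEND 0->1: VV[0][0]++ -> VV[0]=[3, 3, 2], msg_vec=[3, 3, 2]; VV[1]=max(VV[1],msg_vec) then VV[1][1]++ -> VV[1]=[3, 4, 2]
Event 7: SEND 0->1: VV[0][0]++ -> VV[0]=[4, 3, 2], msg_vec=[4, 3, 2]; VV[1]=max(VV[1],msg_vec) then VV[1][1]++ -> VV[1]=[4, 5, 2]
Event 2 stamp: [0, 0, 1]
Event 4 stamp: [0, 0, 2]
[0, 0, 1] <= [0, 0, 2]? True. Equal? False. Happens-before: True

Answer: yes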